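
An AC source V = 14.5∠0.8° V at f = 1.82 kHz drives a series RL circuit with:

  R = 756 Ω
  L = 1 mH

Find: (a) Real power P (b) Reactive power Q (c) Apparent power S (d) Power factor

Step 1 — Angular frequency: ω = 2π·f = 2π·1820 = 1.144e+04 rad/s.
Step 2 — Component impedances:
  R: Z = R = 756 Ω
  L: Z = jωL = j·1.144e+04·0.001 = 0 + j11.44 Ω
Step 3 — Series combination: Z_total = R + L = 756 + j11.44 Ω = 756.1∠0.9° Ω.
Step 4 — Source phasor: V = 14.5∠0.8° V = 14.5 + j0.2025 V.
Step 5 — Current: I = V / Z = 0.01918 - j2.229e-05 A = 0.01918∠-0.1° A.
Step 6 — Complex power: S = V·I* = 0.278 + j0.004206 VA.
Step 7 — Real power: P = Re(S) = 0.278 W.
Step 8 — Reactive power: Q = Im(S) = 0.004206 VAR.
Step 9 — Apparent power: |S| = 0.2781 VA.
Step 10 — Power factor: PF = P/|S| = 0.9999 (lagging).

(a) P = 0.278 W  (b) Q = 0.004206 VAR  (c) S = 0.2781 VA  (d) PF = 0.9999 (lagging)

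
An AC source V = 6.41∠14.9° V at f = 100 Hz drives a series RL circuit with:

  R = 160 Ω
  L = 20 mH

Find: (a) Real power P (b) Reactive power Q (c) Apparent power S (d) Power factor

Step 1 — Angular frequency: ω = 2π·f = 2π·100 = 628.3 rad/s.
Step 2 — Component impedances:
  R: Z = R = 160 Ω
  L: Z = jωL = j·628.3·0.02 = 0 + j12.57 Ω
Step 3 — Series combination: Z_total = R + L = 160 + j12.57 Ω = 160.5∠4.5° Ω.
Step 4 — Source phasor: V = 6.41∠14.9° V = 6.194 + j1.648 V.
Step 5 — Current: I = V / Z = 0.03928 + j0.007216 A = 0.03994∠10.4° A.
Step 6 — Complex power: S = V·I* = 0.2552 + j0.02005 VA.
Step 7 — Real power: P = Re(S) = 0.2552 W.
Step 8 — Reactive power: Q = Im(S) = 0.02005 VAR.
Step 9 — Apparent power: |S| = 0.256 VA.
Step 10 — Power factor: PF = P/|S| = 0.9969 (lagging).

(a) P = 0.2552 W  (b) Q = 0.02005 VAR  (c) S = 0.256 VA  (d) PF = 0.9969 (lagging)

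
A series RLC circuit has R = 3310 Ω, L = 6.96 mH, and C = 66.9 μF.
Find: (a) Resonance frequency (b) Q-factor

Step 1 — Resonance condition Im(Z)=0 gives ω₀ = 1/√(LC).
Step 2 — ω₀ = 1/√(0.00696·6.69e-05) = 1465 rad/s.
Step 3 — f₀ = ω₀/(2π) = 233.2 Hz.
Step 4 — Series Q: Q = ω₀L/R = 1465·0.00696/3310 = 0.003082.

(a) f₀ = 233.2 Hz  (b) Q = 0.003082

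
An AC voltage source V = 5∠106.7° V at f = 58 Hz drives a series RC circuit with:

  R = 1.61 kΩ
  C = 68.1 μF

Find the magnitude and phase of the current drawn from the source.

Step 1 — Angular frequency: ω = 2π·f = 2π·58 = 364.4 rad/s.
Step 2 — Component impedances:
  R: Z = R = 1610 Ω
  C: Z = 1/(jωC) = -j/(ω·C) = 0 - j40.29 Ω
Step 3 — Series combination: Z_total = R + C = 1610 - j40.29 Ω = 1611∠-1.4° Ω.
Step 4 — Source phasor: V = 5∠106.7° V = -1.437 + j4.789 V.
Step 5 — Ohm's law: I = V / Z_total = (-1.437 + j4.789) / (1610 - j40.29) = -0.0009663 + j0.00295 A.
Step 6 — Convert to polar: |I| = 0.003105 A, ∠I = 108.1°.

I = 0.003105∠108.1° A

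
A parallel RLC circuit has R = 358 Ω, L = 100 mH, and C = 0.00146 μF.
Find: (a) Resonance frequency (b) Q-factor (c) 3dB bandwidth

Step 1 — Resonance: ω₀ = 1/√(LC) = 1/√(0.1·1.46e-09) = 8.276e+04 rad/s.
Step 2 — f₀ = ω₀/(2π) = 1.317e+04 Hz.
Step 3 — Parallel Q: Q = R/(ω₀L) = 358/(8.276e+04·0.1) = 0.04326.
Step 4 — Bandwidth: Δω = ω₀/Q = 1.913e+06 rad/s; BW = Δω/(2π) = 3.045e+05 Hz.

(a) f₀ = 1.317e+04 Hz  (b) Q = 0.04326  (c) BW = 3.045e+05 Hz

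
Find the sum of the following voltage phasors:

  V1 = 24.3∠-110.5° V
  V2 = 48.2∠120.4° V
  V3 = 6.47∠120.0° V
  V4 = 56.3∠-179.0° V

Step 1 — Convert each phasor to rectangular form:
  V1 = 24.3·(cos(-110.5°) + j·sin(-110.5°)) = -8.51 - j22.76 V
  V2 = 48.2·(cos(120.4°) + j·sin(120.4°)) = -24.39 + j41.57 V
  V3 = 6.47·(cos(120.0°) + j·sin(120.0°)) = -3.235 + j5.603 V
  V4 = 56.3·(cos(-179.0°) + j·sin(-179.0°)) = -56.29 - j0.9826 V
Step 2 — Sum components: V_total = -92.43 + j23.43 V.
Step 3 — Convert to polar: |V_total| = 95.35 V, ∠V_total = 165.8°.

V_total = 95.35∠165.8° V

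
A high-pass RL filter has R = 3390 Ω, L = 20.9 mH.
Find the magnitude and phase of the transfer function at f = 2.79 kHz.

Step 1 — Angular frequency: ω = 2π·2790 = 1.753e+04 rad/s.
Step 2 — Transfer function: H(jω) = jωL/(R + jωL).
Step 3 — Numerator jωL = j·366.4; denominator R + jωL = 3390 + j366.4.
Step 4 — H = 0.01155 + j0.1068.
Step 5 — Magnitude: |H| = 0.1075 (-19.4 dB); phase: φ = 83.8°.

|H| = 0.1075 (-19.4 dB), φ = 83.8°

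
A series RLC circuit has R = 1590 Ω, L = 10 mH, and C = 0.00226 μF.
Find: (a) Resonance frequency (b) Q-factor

Step 1 — Resonance condition Im(Z)=0 gives ω₀ = 1/√(LC).
Step 2 — ω₀ = 1/√(0.01·2.26e-09) = 2.104e+05 rad/s.
Step 3 — f₀ = ω₀/(2π) = 3.348e+04 Hz.
Step 4 — Series Q: Q = ω₀L/R = 2.104e+05·0.01/1590 = 1.323.

(a) f₀ = 3.348e+04 Hz  (b) Q = 1.323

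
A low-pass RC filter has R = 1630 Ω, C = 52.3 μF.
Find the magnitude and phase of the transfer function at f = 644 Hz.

Step 1 — Angular frequency: ω = 2π·644 = 4046 rad/s.
Step 2 — Transfer function: H(jω) = 1/(1 + jωRC).
Step 3 — Denominator: 1 + jωRC = 1 + j·4046·1630·5.23e-05 = 1 + j344.9.
Step 4 — H = 8.404e-06 - j0.002899.
Step 5 — Magnitude: |H| = 0.002899 (-50.8 dB); phase: φ = -89.8°.

|H| = 0.002899 (-50.8 dB), φ = -89.8°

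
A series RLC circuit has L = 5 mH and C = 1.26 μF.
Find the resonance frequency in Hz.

Step 1 — Resonance condition Im(Z)=0 gives ω₀ = 1/√(LC).
Step 2 — ω₀ = 1/√(0.005·1.26e-06) = 1.26e+04 rad/s.
Step 3 — f₀ = ω₀/(2π) = 2005 Hz.

f₀ = 2005 Hz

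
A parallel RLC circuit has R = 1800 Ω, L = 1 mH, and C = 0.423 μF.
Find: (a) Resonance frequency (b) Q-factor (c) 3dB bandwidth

Step 1 — Resonance: ω₀ = 1/√(LC) = 1/√(0.001·4.23e-07) = 4.862e+04 rad/s.
Step 2 — f₀ = ω₀/(2π) = 7738 Hz.
Step 3 — Parallel Q: Q = R/(ω₀L) = 1800/(4.862e+04·0.001) = 37.02.
Step 4 — Bandwidth: Δω = ω₀/Q = 1313 rad/s; BW = Δω/(2π) = 209 Hz.

(a) f₀ = 7738 Hz  (b) Q = 37.02  (c) BW = 209 Hz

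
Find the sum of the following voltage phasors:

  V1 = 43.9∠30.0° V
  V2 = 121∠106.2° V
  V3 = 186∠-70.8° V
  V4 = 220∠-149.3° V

Step 1 — Convert each phasor to rectangular form:
  V1 = 43.9·(cos(30.0°) + j·sin(30.0°)) = 38.02 + j21.95 V
  V2 = 121·(cos(106.2°) + j·sin(106.2°)) = -33.76 + j116.2 V
  V3 = 186·(cos(-70.8°) + j·sin(-70.8°)) = 61.17 - j175.7 V
  V4 = 220·(cos(-149.3°) + j·sin(-149.3°)) = -189.2 - j112.3 V
Step 2 — Sum components: V_total = -123.7 - j149.8 V.
Step 3 — Convert to polar: |V_total| = 194.3 V, ∠V_total = -129.6°.

V_total = 194.3∠-129.6° V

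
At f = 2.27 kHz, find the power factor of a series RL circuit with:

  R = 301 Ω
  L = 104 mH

Step 1 — Angular frequency: ω = 2π·f = 2π·2270 = 1.426e+04 rad/s.
Step 2 — Component impedances:
  R: Z = R = 301 Ω
  L: Z = jωL = j·1.426e+04·0.104 = 0 + j1483 Ω
Step 3 — Series combination: Z_total = R + L = 301 + j1483 Ω = 1514∠78.5° Ω.
Step 4 — Power factor: PF = cos(φ) = Re(Z)/|Z| = 301/1513.6 = 0.1989.
Step 5 — Type: Im(Z) = 1483 ⇒ lagging (phase φ = 78.5°).

PF = 0.1989 (lagging, φ = 78.5°)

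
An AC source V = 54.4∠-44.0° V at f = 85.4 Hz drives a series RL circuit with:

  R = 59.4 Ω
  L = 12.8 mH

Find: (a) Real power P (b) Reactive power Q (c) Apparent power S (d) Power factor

Step 1 — Angular frequency: ω = 2π·f = 2π·85.4 = 536.6 rad/s.
Step 2 — Component impedances:
  R: Z = R = 59.4 Ω
  L: Z = jωL = j·536.6·0.0128 = 0 + j6.868 Ω
Step 3 — Series combination: Z_total = R + L = 59.4 + j6.868 Ω = 59.8∠6.6° Ω.
Step 4 — Source phasor: V = 54.4∠-44.0° V = 39.13 - j37.79 V.
Step 5 — Current: I = V / Z = 0.5775 - j0.703 A = 0.9098∠-50.6° A.
Step 6 — Complex power: S = V·I* = 49.16 + j5.685 VA.
Step 7 — Real power: P = Re(S) = 49.16 W.
Step 8 — Reactive power: Q = Im(S) = 5.685 VAR.
Step 9 — Apparent power: |S| = 49.49 VA.
Step 10 — Power factor: PF = P/|S| = 0.9934 (lagging).

(a) P = 49.16 W  (b) Q = 5.685 VAR  (c) S = 49.49 VA  (d) PF = 0.9934 (lagging)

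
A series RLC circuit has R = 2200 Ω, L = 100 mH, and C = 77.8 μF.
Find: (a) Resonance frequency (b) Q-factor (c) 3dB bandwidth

Step 1 — Resonance condition Im(Z)=0 gives ω₀ = 1/√(LC).
Step 2 — ω₀ = 1/√(0.1·7.78e-05) = 358.5 rad/s.
Step 3 — f₀ = ω₀/(2π) = 57.06 Hz.
Step 4 — Series Q: Q = ω₀L/R = 358.5·0.1/2200 = 0.0163.
Step 5 — 3dB bandwidth: Δω = ω₀/Q = 2.2e+04 rad/s; BW = Δω/(2π) = 3501 Hz.

(a) f₀ = 57.06 Hz  (b) Q = 0.0163  (c) BW = 3501 Hz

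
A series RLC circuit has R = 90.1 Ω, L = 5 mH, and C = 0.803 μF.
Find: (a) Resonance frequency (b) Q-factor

Step 1 — Resonance condition Im(Z)=0 gives ω₀ = 1/√(LC).
Step 2 — ω₀ = 1/√(0.005·8.03e-07) = 1.578e+04 rad/s.
Step 3 — f₀ = ω₀/(2π) = 2512 Hz.
Step 4 — Series Q: Q = ω₀L/R = 1.578e+04·0.005/90.1 = 0.8758.

(a) f₀ = 2512 Hz  (b) Q = 0.8758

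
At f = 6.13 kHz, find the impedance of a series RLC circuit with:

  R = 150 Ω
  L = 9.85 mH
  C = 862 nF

Step 1 — Angular frequency: ω = 2π·f = 2π·6130 = 3.852e+04 rad/s.
Step 2 — Component impedances:
  R: Z = R = 150 Ω
  L: Z = jωL = j·3.852e+04·0.00985 = 0 + j379.4 Ω
  C: Z = 1/(jωC) = -j/(ω·C) = 0 - j30.12 Ω
Step 3 — Series combination: Z_total = R + L + C = 150 + j349.3 Ω = 380.1∠66.8° Ω.

Z = 150 + j349.3 Ω = 380.1∠66.8° Ω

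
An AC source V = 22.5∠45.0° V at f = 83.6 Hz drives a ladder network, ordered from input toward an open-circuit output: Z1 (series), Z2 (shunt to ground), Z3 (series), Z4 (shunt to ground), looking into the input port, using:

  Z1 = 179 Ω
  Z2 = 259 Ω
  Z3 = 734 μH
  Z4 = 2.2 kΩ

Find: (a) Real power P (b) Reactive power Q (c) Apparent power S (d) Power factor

Step 1 — Angular frequency: ω = 2π·f = 2π·83.6 = 525.3 rad/s.
Step 2 — Component impedances:
  Z1: Z = R = 179 Ω
  Z2: Z = R = 259 Ω
  Z3: Z = jωL = j·525.3·0.000734 = 0 + j0.3856 Ω
  Z4: Z = R = 2200 Ω
Step 3 — Ladder network (open output): work backward from the far end, alternating series and parallel combinations. Z_in = 410.7 + j0.004277 Ω = 410.7∠0.0° Ω.
Step 4 — Source phasor: V = 22.5∠45.0° V = 15.91 + j15.91 V.
Step 5 — Current: I = V / Z = 0.03874 + j0.03874 A = 0.05478∠45.0° A.
Step 6 — Complex power: S = V·I* = 1.233 + j1.284e-05 VA.
Step 7 — Real power: P = Re(S) = 1.233 W.
Step 8 — Reactive power: Q = Im(S) = 1.284e-05 VAR.
Step 9 — Apparent power: |S| = 1.233 VA.
Step 10 — Power factor: PF = P/|S| = 1 (lagging).

(a) P = 1.233 W  (b) Q = 1.284e-05 VAR  (c) S = 1.233 VA  (d) PF = 1 (lagging)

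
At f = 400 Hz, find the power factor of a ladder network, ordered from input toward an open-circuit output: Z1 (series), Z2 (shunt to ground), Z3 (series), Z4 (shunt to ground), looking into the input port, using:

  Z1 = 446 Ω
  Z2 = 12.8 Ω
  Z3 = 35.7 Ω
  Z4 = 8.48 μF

Step 1 — Angular frequency: ω = 2π·f = 2π·400 = 2513 rad/s.
Step 2 — Component impedances:
  Z1: Z = R = 446 Ω
  Z2: Z = R = 12.8 Ω
  Z3: Z = R = 35.7 Ω
  Z4: Z = 1/(jωC) = -j/(ω·C) = 0 - j46.92 Ω
Step 3 — Ladder network (open output): work backward from the far end, alternating series and parallel combinations. Z_in = 457.1 - j1.688 Ω = 457.1∠-0.2° Ω.
Step 4 — Power factor: PF = cos(φ) = Re(Z)/|Z| = 457.1/457.1 = 1.
Step 5 — Type: Im(Z) = -1.688 ⇒ leading (phase φ = -0.2°).

PF = 1 (leading, φ = -0.2°)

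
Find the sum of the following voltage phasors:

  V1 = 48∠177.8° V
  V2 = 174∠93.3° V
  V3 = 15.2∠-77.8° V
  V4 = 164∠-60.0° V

Step 1 — Convert each phasor to rectangular form:
  V1 = 48·(cos(177.8°) + j·sin(177.8°)) = -47.96 + j1.843 V
  V2 = 174·(cos(93.3°) + j·sin(93.3°)) = -10.02 + j173.7 V
  V3 = 15.2·(cos(-77.8°) + j·sin(-77.8°)) = 3.212 - j14.86 V
  V4 = 164·(cos(-60.0°) + j·sin(-60.0°)) = 82 - j142 V
Step 2 — Sum components: V_total = 27.23 + j18.67 V.
Step 3 — Convert to polar: |V_total| = 33.02 V, ∠V_total = 34.4°.

V_total = 33.02∠34.4° V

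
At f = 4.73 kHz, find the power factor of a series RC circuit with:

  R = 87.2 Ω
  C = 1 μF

Step 1 — Angular frequency: ω = 2π·f = 2π·4730 = 2.972e+04 rad/s.
Step 2 — Component impedances:
  R: Z = R = 87.2 Ω
  C: Z = 1/(jωC) = -j/(ω·C) = 0 - j33.65 Ω
Step 3 — Series combination: Z_total = R + C = 87.2 - j33.65 Ω = 93.47∠-21.1° Ω.
Step 4 — Power factor: PF = cos(φ) = Re(Z)/|Z| = 87.2/93.4667 = 0.933.
Step 5 — Type: Im(Z) = -33.65 ⇒ leading (phase φ = -21.1°).

PF = 0.933 (leading, φ = -21.1°)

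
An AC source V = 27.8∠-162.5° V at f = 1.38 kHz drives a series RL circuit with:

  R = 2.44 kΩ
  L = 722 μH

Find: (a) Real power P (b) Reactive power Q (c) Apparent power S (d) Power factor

Step 1 — Angular frequency: ω = 2π·f = 2π·1380 = 8671 rad/s.
Step 2 — Component impedances:
  R: Z = R = 2440 Ω
  L: Z = jωL = j·8671·0.000722 = 0 + j6.26 Ω
Step 3 — Series combination: Z_total = R + L = 2440 + j6.26 Ω = 2440∠0.1° Ω.
Step 4 — Source phasor: V = 27.8∠-162.5° V = -26.51 - j8.36 V.
Step 5 — Current: I = V / Z = -0.01087 - j0.003398 A = 0.01139∠-162.6° A.
Step 6 — Complex power: S = V·I* = 0.3167 + j0.0008126 VA.
Step 7 — Real power: P = Re(S) = 0.3167 W.
Step 8 — Reactive power: Q = Im(S) = 0.0008126 VAR.
Step 9 — Apparent power: |S| = 0.3167 VA.
Step 10 — Power factor: PF = P/|S| = 1 (lagging).

(a) P = 0.3167 W  (b) Q = 0.0008126 VAR  (c) S = 0.3167 VA  (d) PF = 1 (lagging)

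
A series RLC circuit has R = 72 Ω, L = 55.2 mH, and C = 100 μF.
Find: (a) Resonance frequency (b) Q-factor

Step 1 — Resonance condition Im(Z)=0 gives ω₀ = 1/√(LC).
Step 2 — ω₀ = 1/√(0.0552·0.0001) = 425.6 rad/s.
Step 3 — f₀ = ω₀/(2π) = 67.74 Hz.
Step 4 — Series Q: Q = ω₀L/R = 425.6·0.0552/72 = 0.3263.

(a) f₀ = 67.74 Hz  (b) Q = 0.3263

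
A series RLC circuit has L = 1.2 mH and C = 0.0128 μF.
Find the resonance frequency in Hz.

Step 1 — Resonance condition Im(Z)=0 gives ω₀ = 1/√(LC).
Step 2 — ω₀ = 1/√(0.0012·1.28e-08) = 2.552e+05 rad/s.
Step 3 — f₀ = ω₀/(2π) = 4.061e+04 Hz.

f₀ = 4.061e+04 Hz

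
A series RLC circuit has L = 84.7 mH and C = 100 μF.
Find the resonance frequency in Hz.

Step 1 — Resonance condition Im(Z)=0 gives ω₀ = 1/√(LC).
Step 2 — ω₀ = 1/√(0.0847·0.0001) = 343.6 rad/s.
Step 3 — f₀ = ω₀/(2π) = 54.69 Hz.

f₀ = 54.69 Hz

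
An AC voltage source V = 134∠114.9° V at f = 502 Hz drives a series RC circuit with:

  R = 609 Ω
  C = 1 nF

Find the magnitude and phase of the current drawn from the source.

Step 1 — Angular frequency: ω = 2π·f = 2π·502 = 3154 rad/s.
Step 2 — Component impedances:
  R: Z = R = 609 Ω
  C: Z = 1/(jωC) = -j/(ω·C) = 0 - j3.17e+05 Ω
Step 3 — Series combination: Z_total = R + C = 609 - j3.17e+05 Ω = 3.17e+05∠-89.9° Ω.
Step 4 — Source phasor: V = 134∠114.9° V = -56.42 + j121.5 V.
Step 5 — Ohm's law: I = V / Z_total = (-56.42 + j121.5) / (609 - j3.17e+05) = -0.0003837 - j0.0001772 A.
Step 6 — Convert to polar: |I| = 0.0004227 A, ∠I = -155.2°.

I = 0.0004227∠-155.2° A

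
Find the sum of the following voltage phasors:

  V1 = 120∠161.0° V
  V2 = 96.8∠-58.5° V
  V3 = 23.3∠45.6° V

Step 1 — Convert each phasor to rectangular form:
  V1 = 120·(cos(161.0°) + j·sin(161.0°)) = -113.5 + j39.07 V
  V2 = 96.8·(cos(-58.5°) + j·sin(-58.5°)) = 50.58 - j82.54 V
  V3 = 23.3·(cos(45.6°) + j·sin(45.6°)) = 16.3 + j16.65 V
Step 2 — Sum components: V_total = -46.58 - j26.82 V.
Step 3 — Convert to polar: |V_total| = 53.75 V, ∠V_total = -150.1°.

V_total = 53.75∠-150.1° V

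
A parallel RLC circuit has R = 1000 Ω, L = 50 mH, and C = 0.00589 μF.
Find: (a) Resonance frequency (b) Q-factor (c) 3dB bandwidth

Step 1 — Resonance: ω₀ = 1/√(LC) = 1/√(0.05·5.89e-09) = 5.827e+04 rad/s.
Step 2 — f₀ = ω₀/(2π) = 9274 Hz.
Step 3 — Parallel Q: Q = R/(ω₀L) = 1000/(5.827e+04·0.05) = 0.3432.
Step 4 — Bandwidth: Δω = ω₀/Q = 1.698e+05 rad/s; BW = Δω/(2π) = 2.702e+04 Hz.

(a) f₀ = 9274 Hz  (b) Q = 0.3432  (c) BW = 2.702e+04 Hz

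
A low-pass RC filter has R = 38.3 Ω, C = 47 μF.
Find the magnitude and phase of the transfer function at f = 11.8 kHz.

Step 1 — Angular frequency: ω = 2π·1.18e+04 = 7.414e+04 rad/s.
Step 2 — Transfer function: H(jω) = 1/(1 + jωRC).
Step 3 — Denominator: 1 + jωRC = 1 + j·7.414e+04·38.3·4.7e-05 = 1 + j133.5.
Step 4 — H = 5.614e-05 - j0.007492.
Step 5 — Magnitude: |H| = 0.007493 (-42.5 dB); phase: φ = -89.6°.

|H| = 0.007493 (-42.5 dB), φ = -89.6°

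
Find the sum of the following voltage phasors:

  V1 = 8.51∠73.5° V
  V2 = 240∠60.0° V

Step 1 — Convert each phasor to rectangular form:
  V1 = 8.51·(cos(73.5°) + j·sin(73.5°)) = 2.417 + j8.16 V
  V2 = 240·(cos(60.0°) + j·sin(60.0°)) = 120 + j207.8 V
Step 2 — Sum components: V_total = 122.4 + j216 V.
Step 3 — Convert to polar: |V_total| = 248.3 V, ∠V_total = 60.5°.

V_total = 248.3∠60.5° V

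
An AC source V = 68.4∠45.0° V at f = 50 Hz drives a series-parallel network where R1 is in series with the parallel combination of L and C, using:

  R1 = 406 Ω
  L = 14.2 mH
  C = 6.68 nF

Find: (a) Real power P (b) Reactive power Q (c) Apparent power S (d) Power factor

Step 1 — Angular frequency: ω = 2π·f = 2π·50 = 314.2 rad/s.
Step 2 — Component impedances:
  R1: Z = R = 406 Ω
  L: Z = jωL = j·314.2·0.0142 = 0 + j4.461 Ω
  C: Z = 1/(jωC) = -j/(ω·C) = 0 - j4.765e+05 Ω
Step 3 — Parallel branch: L || C = 1/(1/L + 1/C) = 0 + j4.461 Ω.
Step 4 — Series with R1: Z_total = R1 + (L || C) = 406 + j4.461 Ω = 406∠0.6° Ω.
Step 5 — Source phasor: V = 68.4∠45.0° V = 48.37 + j48.37 V.
Step 6 — Current: I = V / Z = 0.1204 + j0.1178 A = 0.1685∠44.4° A.
Step 7 — Complex power: S = V·I* = 11.52 + j0.1266 VA.
Step 8 — Real power: P = Re(S) = 11.52 W.
Step 9 — Reactive power: Q = Im(S) = 0.1266 VAR.
Step 10 — Apparent power: |S| = 11.52 VA.
Step 11 — Power factor: PF = P/|S| = 0.9999 (lagging).

(a) P = 11.52 W  (b) Q = 0.1266 VAR  (c) S = 11.52 VA  (d) PF = 0.9999 (lagging)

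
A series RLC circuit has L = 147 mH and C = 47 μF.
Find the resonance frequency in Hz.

Step 1 — Resonance condition Im(Z)=0 gives ω₀ = 1/√(LC).
Step 2 — ω₀ = 1/√(0.147·4.7e-05) = 380.4 rad/s.
Step 3 — f₀ = ω₀/(2π) = 60.55 Hz.

f₀ = 60.55 Hz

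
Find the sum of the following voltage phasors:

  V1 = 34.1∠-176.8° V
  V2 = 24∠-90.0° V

Step 1 — Convert each phasor to rectangular form:
  V1 = 34.1·(cos(-176.8°) + j·sin(-176.8°)) = -34.05 - j1.904 V
  V2 = 24·(cos(-90.0°) + j·sin(-90.0°)) = 0 - j24 V
Step 2 — Sum components: V_total = -34.05 - j25.9 V.
Step 3 — Convert to polar: |V_total| = 42.78 V, ∠V_total = -142.7°.

V_total = 42.78∠-142.7° V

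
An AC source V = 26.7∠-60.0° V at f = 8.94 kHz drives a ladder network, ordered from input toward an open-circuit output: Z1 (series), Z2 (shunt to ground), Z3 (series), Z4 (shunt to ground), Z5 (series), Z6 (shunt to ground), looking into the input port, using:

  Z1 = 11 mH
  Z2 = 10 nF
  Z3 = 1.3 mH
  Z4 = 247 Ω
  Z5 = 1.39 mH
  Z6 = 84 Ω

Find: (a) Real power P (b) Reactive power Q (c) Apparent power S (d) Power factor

Step 1 — Angular frequency: ω = 2π·f = 2π·8940 = 5.617e+04 rad/s.
Step 2 — Component impedances:
  Z1: Z = jωL = j·5.617e+04·0.011 = 0 + j617.9 Ω
  Z2: Z = 1/(jωC) = -j/(ω·C) = 0 - j1780 Ω
  Z3: Z = jωL = j·5.617e+04·0.0013 = 0 + j73.02 Ω
  Z4: Z = R = 247 Ω
  Z5: Z = jωL = j·5.617e+04·0.00139 = 0 + j78.08 Ω
  Z6: Z = R = 84 Ω
Step 3 — Ladder network (open output): work backward from the far end, alternating series and parallel combinations. Z_in = 82.51 + j736.3 Ω = 740.9∠83.6° Ω.
Step 4 — Source phasor: V = 26.7∠-60.0° V = 13.35 - j23.12 V.
Step 5 — Current: I = V / Z = -0.02901 - j0.02138 A = 0.03603∠-143.6° A.
Step 6 — Complex power: S = V·I* = 0.1071 + j0.9561 VA.
Step 7 — Real power: P = Re(S) = 0.1071 W.
Step 8 — Reactive power: Q = Im(S) = 0.9561 VAR.
Step 9 — Apparent power: |S| = 0.9621 VA.
Step 10 — Power factor: PF = P/|S| = 0.1114 (lagging).

(a) P = 0.1071 W  (b) Q = 0.9561 VAR  (c) S = 0.9621 VA  (d) PF = 0.1114 (lagging)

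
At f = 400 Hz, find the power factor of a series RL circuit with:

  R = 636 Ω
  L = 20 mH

Step 1 — Angular frequency: ω = 2π·f = 2π·400 = 2513 rad/s.
Step 2 — Component impedances:
  R: Z = R = 636 Ω
  L: Z = jωL = j·2513·0.02 = 0 + j50.27 Ω
Step 3 — Series combination: Z_total = R + L = 636 + j50.27 Ω = 638∠4.5° Ω.
Step 4 — Power factor: PF = cos(φ) = Re(Z)/|Z| = 636/638 = 0.9969.
Step 5 — Type: Im(Z) = 50.27 ⇒ lagging (phase φ = 4.5°).

PF = 0.9969 (lagging, φ = 4.5°)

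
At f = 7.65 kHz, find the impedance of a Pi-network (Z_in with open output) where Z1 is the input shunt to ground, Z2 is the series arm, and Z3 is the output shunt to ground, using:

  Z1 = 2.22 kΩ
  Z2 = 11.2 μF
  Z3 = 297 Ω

Step 1 — Angular frequency: ω = 2π·f = 2π·7650 = 4.807e+04 rad/s.
Step 2 — Component impedances:
  Z1: Z = R = 2220 Ω
  Z2: Z = 1/(jωC) = -j/(ω·C) = 0 - j1.858 Ω
  Z3: Z = R = 297 Ω
Step 3 — With open output, the series arm Z2 and the output shunt Z3 appear in series to ground: Z2 + Z3 = 297 - j1.858 Ω.
Step 4 — Parallel with input shunt Z1: Z_in = Z1 || (Z2 + Z3) = 262 - j1.445 Ω = 262∠-0.3° Ω.

Z = 262 - j1.445 Ω = 262∠-0.3° Ω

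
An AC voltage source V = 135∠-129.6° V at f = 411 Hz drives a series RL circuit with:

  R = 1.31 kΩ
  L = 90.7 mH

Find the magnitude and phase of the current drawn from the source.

Step 1 — Angular frequency: ω = 2π·f = 2π·411 = 2582 rad/s.
Step 2 — Component impedances:
  R: Z = R = 1310 Ω
  L: Z = jωL = j·2582·0.0907 = 0 + j234.2 Ω
Step 3 — Series combination: Z_total = R + L = 1310 + j234.2 Ω = 1331∠10.1° Ω.
Step 4 — Source phasor: V = 135∠-129.6° V = -86.05 - j104 V.
Step 5 — Ohm's law: I = V / Z_total = (-86.05 - j104) / (1310 + j234.2) = -0.07741 - j0.06556 A.
Step 6 — Convert to polar: |I| = 0.1014 A, ∠I = -139.7°.

I = 0.1014∠-139.7° A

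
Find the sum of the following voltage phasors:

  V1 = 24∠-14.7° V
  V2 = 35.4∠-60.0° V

Step 1 — Convert each phasor to rectangular form:
  V1 = 24·(cos(-14.7°) + j·sin(-14.7°)) = 23.21 - j6.09 V
  V2 = 35.4·(cos(-60.0°) + j·sin(-60.0°)) = 17.7 - j30.66 V
Step 2 — Sum components: V_total = 40.91 - j36.75 V.
Step 3 — Convert to polar: |V_total| = 54.99 V, ∠V_total = -41.9°.

V_total = 54.99∠-41.9° V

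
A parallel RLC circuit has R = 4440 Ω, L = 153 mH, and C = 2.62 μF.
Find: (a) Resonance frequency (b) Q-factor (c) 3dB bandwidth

Step 1 — Resonance: ω₀ = 1/√(LC) = 1/√(0.153·2.62e-06) = 1579 rad/s.
Step 2 — f₀ = ω₀/(2π) = 251.4 Hz.
Step 3 — Parallel Q: Q = R/(ω₀L) = 4440/(1579·0.153) = 18.37.
Step 4 — Bandwidth: Δω = ω₀/Q = 85.96 rad/s; BW = Δω/(2π) = 13.68 Hz.

(a) f₀ = 251.4 Hz  (b) Q = 18.37  (c) BW = 13.68 Hz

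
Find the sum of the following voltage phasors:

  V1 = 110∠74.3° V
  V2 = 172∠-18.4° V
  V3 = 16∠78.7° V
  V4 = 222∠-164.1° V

Step 1 — Convert each phasor to rectangular form:
  V1 = 110·(cos(74.3°) + j·sin(74.3°)) = 29.77 + j105.9 V
  V2 = 172·(cos(-18.4°) + j·sin(-18.4°)) = 163.2 - j54.29 V
  V3 = 16·(cos(78.7°) + j·sin(78.7°)) = 3.135 + j15.69 V
  V4 = 222·(cos(-164.1°) + j·sin(-164.1°)) = -213.5 - j60.82 V
Step 2 — Sum components: V_total = -17.4 + j6.475 V.
Step 3 — Convert to polar: |V_total| = 18.56 V, ∠V_total = 159.6°.

V_total = 18.56∠159.6° V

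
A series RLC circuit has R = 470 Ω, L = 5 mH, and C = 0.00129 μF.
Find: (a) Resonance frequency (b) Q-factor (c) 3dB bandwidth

Step 1 — Resonance: ω₀ = 1/√(LC) = 1/√(0.005·1.29e-09) = 3.937e+05 rad/s.
Step 2 — f₀ = ω₀/(2π) = 6.267e+04 Hz.
Step 3 — Series Q: Q = ω₀L/R = 3.937e+05·0.005/470 = 4.189.
Step 4 — Bandwidth: Δω = ω₀/Q = 9.4e+04 rad/s; BW = Δω/(2π) = 1.496e+04 Hz.

(a) f₀ = 6.267e+04 Hz  (b) Q = 4.189  (c) BW = 1.496e+04 Hz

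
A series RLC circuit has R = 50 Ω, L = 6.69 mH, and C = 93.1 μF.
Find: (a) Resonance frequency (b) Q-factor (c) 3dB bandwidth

Step 1 — Resonance: ω₀ = 1/√(LC) = 1/√(0.00669·9.31e-05) = 1267 rad/s.
Step 2 — f₀ = ω₀/(2π) = 201.7 Hz.
Step 3 — Series Q: Q = ω₀L/R = 1267·0.00669/50 = 0.1695.
Step 4 — Bandwidth: Δω = ω₀/Q = 7474 rad/s; BW = Δω/(2π) = 1189 Hz.

(a) f₀ = 201.7 Hz  (b) Q = 0.1695  (c) BW = 1189 Hz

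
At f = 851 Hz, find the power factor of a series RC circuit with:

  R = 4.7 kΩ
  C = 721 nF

Step 1 — Angular frequency: ω = 2π·f = 2π·851 = 5347 rad/s.
Step 2 — Component impedances:
  R: Z = R = 4700 Ω
  C: Z = 1/(jωC) = -j/(ω·C) = 0 - j259.4 Ω
Step 3 — Series combination: Z_total = R + C = 4700 - j259.4 Ω = 4707∠-3.2° Ω.
Step 4 — Power factor: PF = cos(φ) = Re(Z)/|Z| = 4700/4707 = 0.9985.
Step 5 — Type: Im(Z) = -259.4 ⇒ leading (phase φ = -3.2°).

PF = 0.9985 (leading, φ = -3.2°)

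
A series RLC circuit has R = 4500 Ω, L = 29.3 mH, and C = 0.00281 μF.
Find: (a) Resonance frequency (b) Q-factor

Step 1 — Resonance condition Im(Z)=0 gives ω₀ = 1/√(LC).
Step 2 — ω₀ = 1/√(0.0293·2.81e-09) = 1.102e+05 rad/s.
Step 3 — f₀ = ω₀/(2π) = 1.754e+04 Hz.
Step 4 — Series Q: Q = ω₀L/R = 1.102e+05·0.0293/4500 = 0.7176.

(a) f₀ = 1.754e+04 Hz  (b) Q = 0.7176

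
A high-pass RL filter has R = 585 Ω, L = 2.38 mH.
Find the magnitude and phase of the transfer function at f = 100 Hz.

Step 1 — Angular frequency: ω = 2π·100 = 628.3 rad/s.
Step 2 — Transfer function: H(jω) = jωL/(R + jωL).
Step 3 — Numerator jωL = j·1.495; denominator R + jωL = 585 + j1.495.
Step 4 — H = 6.534e-06 + j0.002556.
Step 5 — Magnitude: |H| = 0.002556 (-51.8 dB); phase: φ = 89.9°.

|H| = 0.002556 (-51.8 dB), φ = 89.9°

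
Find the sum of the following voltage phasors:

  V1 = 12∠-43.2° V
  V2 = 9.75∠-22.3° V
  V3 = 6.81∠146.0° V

Step 1 — Convert each phasor to rectangular form:
  V1 = 12·(cos(-43.2°) + j·sin(-43.2°)) = 8.748 - j8.215 V
  V2 = 9.75·(cos(-22.3°) + j·sin(-22.3°)) = 9.021 - j3.7 V
  V3 = 6.81·(cos(146.0°) + j·sin(146.0°)) = -5.646 + j3.808 V
Step 2 — Sum components: V_total = 12.12 - j8.106 V.
Step 3 — Convert to polar: |V_total| = 14.58 V, ∠V_total = -33.8°.

V_total = 14.58∠-33.8° V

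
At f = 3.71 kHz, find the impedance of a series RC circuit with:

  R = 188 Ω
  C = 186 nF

Step 1 — Angular frequency: ω = 2π·f = 2π·3710 = 2.331e+04 rad/s.
Step 2 — Component impedances:
  R: Z = R = 188 Ω
  C: Z = 1/(jωC) = -j/(ω·C) = 0 - j230.6 Ω
Step 3 — Series combination: Z_total = R + C = 188 - j230.6 Ω = 297.6∠-50.8° Ω.

Z = 188 - j230.6 Ω = 297.6∠-50.8° Ω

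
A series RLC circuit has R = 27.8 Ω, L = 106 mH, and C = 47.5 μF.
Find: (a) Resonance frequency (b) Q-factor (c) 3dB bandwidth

Step 1 — Resonance condition Im(Z)=0 gives ω₀ = 1/√(LC).
Step 2 — ω₀ = 1/√(0.106·4.75e-05) = 445.7 rad/s.
Step 3 — f₀ = ω₀/(2π) = 70.93 Hz.
Step 4 — Series Q: Q = ω₀L/R = 445.7·0.106/27.8 = 1.699.
Step 5 — 3dB bandwidth: Δω = ω₀/Q = 262.3 rad/s; BW = Δω/(2π) = 41.74 Hz.

(a) f₀ = 70.93 Hz  (b) Q = 1.699  (c) BW = 41.74 Hz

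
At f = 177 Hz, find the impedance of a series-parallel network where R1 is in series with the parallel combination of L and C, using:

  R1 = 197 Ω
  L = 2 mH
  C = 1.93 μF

Step 1 — Angular frequency: ω = 2π·f = 2π·177 = 1112 rad/s.
Step 2 — Component impedances:
  R1: Z = R = 197 Ω
  L: Z = jωL = j·1112·0.002 = 0 + j2.224 Ω
  C: Z = 1/(jωC) = -j/(ω·C) = 0 - j465.9 Ω
Step 3 — Parallel branch: L || C = 1/(1/L + 1/C) = 0 + j2.235 Ω.
Step 4 — Series with R1: Z_total = R1 + (L || C) = 197 + j2.235 Ω = 197∠0.6° Ω.

Z = 197 + j2.235 Ω = 197∠0.6° Ω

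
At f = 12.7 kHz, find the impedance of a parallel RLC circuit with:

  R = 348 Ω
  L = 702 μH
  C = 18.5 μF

Step 1 — Angular frequency: ω = 2π·f = 2π·1.27e+04 = 7.98e+04 rad/s.
Step 2 — Component impedances:
  R: Z = R = 348 Ω
  L: Z = jωL = j·7.98e+04·0.000702 = 0 + j56.02 Ω
  C: Z = 1/(jωC) = -j/(ω·C) = 0 - j0.6774 Ω
Step 3 — Parallel combination: 1/Z_total = 1/R + 1/L + 1/C; Z_total = 0.001351 - j0.6857 Ω = 0.6857∠-89.9° Ω.

Z = 0.001351 - j0.6857 Ω = 0.6857∠-89.9° Ω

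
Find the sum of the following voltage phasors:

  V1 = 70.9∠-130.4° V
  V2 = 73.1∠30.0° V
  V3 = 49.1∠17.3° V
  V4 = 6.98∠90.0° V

Step 1 — Convert each phasor to rectangular form:
  V1 = 70.9·(cos(-130.4°) + j·sin(-130.4°)) = -45.95 - j53.99 V
  V2 = 73.1·(cos(30.0°) + j·sin(30.0°)) = 63.31 + j36.55 V
  V3 = 49.1·(cos(17.3°) + j·sin(17.3°)) = 46.88 + j14.6 V
  V4 = 6.98·(cos(90.0°) + j·sin(90.0°)) = 0 + j6.98 V
Step 2 — Sum components: V_total = 64.23 + j4.138 V.
Step 3 — Convert to polar: |V_total| = 64.37 V, ∠V_total = 3.7°.

V_total = 64.37∠3.7° V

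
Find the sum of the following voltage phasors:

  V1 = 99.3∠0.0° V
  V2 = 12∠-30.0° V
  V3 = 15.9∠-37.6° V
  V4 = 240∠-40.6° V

Step 1 — Convert each phasor to rectangular form:
  V1 = 99.3·(cos(0.0°) + j·sin(0.0°)) = 99.3 V
  V2 = 12·(cos(-30.0°) + j·sin(-30.0°)) = 10.39 - j6 V
  V3 = 15.9·(cos(-37.6°) + j·sin(-37.6°)) = 12.6 - j9.701 V
  V4 = 240·(cos(-40.6°) + j·sin(-40.6°)) = 182.2 - j156.2 V
Step 2 — Sum components: V_total = 304.5 - j171.9 V.
Step 3 — Convert to polar: |V_total| = 349.7 V, ∠V_total = -29.4°.

V_total = 349.7∠-29.4° V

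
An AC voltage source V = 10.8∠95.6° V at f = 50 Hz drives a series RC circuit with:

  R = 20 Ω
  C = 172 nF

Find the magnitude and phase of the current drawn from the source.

Step 1 — Angular frequency: ω = 2π·f = 2π·50 = 314.2 rad/s.
Step 2 — Component impedances:
  R: Z = R = 20 Ω
  C: Z = 1/(jωC) = -j/(ω·C) = 0 - j1.851e+04 Ω
Step 3 — Series combination: Z_total = R + C = 20 - j1.851e+04 Ω = 1.851e+04∠-89.9° Ω.
Step 4 — Source phasor: V = 10.8∠95.6° V = -1.054 + j10.75 V.
Step 5 — Ohm's law: I = V / Z_total = (-1.054 + j10.75) / (20 - j1.851e+04) = -0.0005809 - j5.632e-05 A.
Step 6 — Convert to polar: |I| = 0.0005836 A, ∠I = -174.5°.

I = 0.0005836∠-174.5° A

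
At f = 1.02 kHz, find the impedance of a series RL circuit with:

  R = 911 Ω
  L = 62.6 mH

Step 1 — Angular frequency: ω = 2π·f = 2π·1020 = 6409 rad/s.
Step 2 — Component impedances:
  R: Z = R = 911 Ω
  L: Z = jωL = j·6409·0.0626 = 0 + j401.2 Ω
Step 3 — Series combination: Z_total = R + L = 911 + j401.2 Ω = 995.4∠23.8° Ω.

Z = 911 + j401.2 Ω = 995.4∠23.8° Ω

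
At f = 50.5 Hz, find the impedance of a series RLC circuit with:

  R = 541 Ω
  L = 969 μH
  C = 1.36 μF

Step 1 — Angular frequency: ω = 2π·f = 2π·50.5 = 317.3 rad/s.
Step 2 — Component impedances:
  R: Z = R = 541 Ω
  L: Z = jωL = j·317.3·0.000969 = 0 + j0.3075 Ω
  C: Z = 1/(jωC) = -j/(ω·C) = 0 - j2317 Ω
Step 3 — Series combination: Z_total = R + L + C = 541 - j2317 Ω = 2379∠-76.9° Ω.

Z = 541 - j2317 Ω = 2379∠-76.9° Ω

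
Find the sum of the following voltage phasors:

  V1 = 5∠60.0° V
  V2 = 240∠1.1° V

Step 1 — Convert each phasor to rectangular form:
  V1 = 5·(cos(60.0°) + j·sin(60.0°)) = 2.5 + j4.33 V
  V2 = 240·(cos(1.1°) + j·sin(1.1°)) = 240 + j4.607 V
Step 2 — Sum components: V_total = 242.5 + j8.938 V.
Step 3 — Convert to polar: |V_total| = 242.6 V, ∠V_total = 2.1°.

V_total = 242.6∠2.1° V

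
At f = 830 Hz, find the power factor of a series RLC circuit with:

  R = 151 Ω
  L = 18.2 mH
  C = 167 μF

Step 1 — Angular frequency: ω = 2π·f = 2π·830 = 5215 rad/s.
Step 2 — Component impedances:
  R: Z = R = 151 Ω
  L: Z = jωL = j·5215·0.0182 = 0 + j94.91 Ω
  C: Z = 1/(jωC) = -j/(ω·C) = 0 - j1.148 Ω
Step 3 — Series combination: Z_total = R + L + C = 151 + j93.77 Ω = 177.7∠31.8° Ω.
Step 4 — Power factor: PF = cos(φ) = Re(Z)/|Z| = 151/177.744 = 0.8495.
Step 5 — Type: Im(Z) = 93.77 ⇒ lagging (phase φ = 31.8°).

PF = 0.8495 (lagging, φ = 31.8°)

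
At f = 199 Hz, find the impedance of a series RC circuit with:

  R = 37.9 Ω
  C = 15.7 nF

Step 1 — Angular frequency: ω = 2π·f = 2π·199 = 1250 rad/s.
Step 2 — Component impedances:
  R: Z = R = 37.9 Ω
  C: Z = 1/(jωC) = -j/(ω·C) = 0 - j5.094e+04 Ω
Step 3 — Series combination: Z_total = R + C = 37.9 - j5.094e+04 Ω = 5.094e+04∠-90.0° Ω.

Z = 37.9 - j5.094e+04 Ω = 5.094e+04∠-90.0° Ω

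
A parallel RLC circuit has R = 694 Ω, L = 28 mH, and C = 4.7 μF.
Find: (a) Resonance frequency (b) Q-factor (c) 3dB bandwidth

Step 1 — Resonance: ω₀ = 1/√(LC) = 1/√(0.028·4.7e-06) = 2757 rad/s.
Step 2 — f₀ = ω₀/(2π) = 438.7 Hz.
Step 3 — Parallel Q: Q = R/(ω₀L) = 694/(2757·0.028) = 8.991.
Step 4 — Bandwidth: Δω = ω₀/Q = 306.6 rad/s; BW = Δω/(2π) = 48.79 Hz.

(a) f₀ = 438.7 Hz  (b) Q = 8.991  (c) BW = 48.79 Hz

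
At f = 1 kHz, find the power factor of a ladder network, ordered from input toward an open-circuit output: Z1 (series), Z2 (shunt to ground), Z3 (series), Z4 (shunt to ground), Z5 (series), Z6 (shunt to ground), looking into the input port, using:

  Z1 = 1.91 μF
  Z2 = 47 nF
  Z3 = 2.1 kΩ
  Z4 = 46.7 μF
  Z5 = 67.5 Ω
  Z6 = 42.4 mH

Step 1 — Angular frequency: ω = 2π·f = 2π·1000 = 6283 rad/s.
Step 2 — Component impedances:
  Z1: Z = 1/(jωC) = -j/(ω·C) = 0 - j83.33 Ω
  Z2: Z = 1/(jωC) = -j/(ω·C) = 0 - j3386 Ω
  Z3: Z = R = 2100 Ω
  Z4: Z = 1/(jωC) = -j/(ω·C) = 0 - j3.408 Ω
  Z5: Z = R = 67.5 Ω
  Z6: Z = jωL = j·6283·0.0424 = 0 + j266.4 Ω
Step 3 — Ladder network (open output): work backward from the far end, alternating series and parallel combinations. Z_in = 1514 - j1025 Ω = 1829∠-34.1° Ω.
Step 4 — Power factor: PF = cos(φ) = Re(Z)/|Z| = 1514.47/1828.74 = 0.8281.
Step 5 — Type: Im(Z) = -1025 ⇒ leading (phase φ = -34.1°).

PF = 0.8281 (leading, φ = -34.1°)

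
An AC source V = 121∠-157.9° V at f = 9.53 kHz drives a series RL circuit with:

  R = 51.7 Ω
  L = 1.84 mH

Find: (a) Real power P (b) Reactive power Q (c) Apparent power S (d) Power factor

Step 1 — Angular frequency: ω = 2π·f = 2π·9530 = 5.988e+04 rad/s.
Step 2 — Component impedances:
  R: Z = R = 51.7 Ω
  L: Z = jωL = j·5.988e+04·0.00184 = 0 + j110.2 Ω
Step 3 — Series combination: Z_total = R + L = 51.7 + j110.2 Ω = 121.7∠64.9° Ω.
Step 4 — Source phasor: V = 121∠-157.9° V = -112.1 - j45.52 V.
Step 5 — Current: I = V / Z = -0.7299 + j0.675 A = 0.9942∠137.2° A.
Step 6 — Complex power: S = V·I* = 51.1 + j108.9 VA.
Step 7 — Real power: P = Re(S) = 51.1 W.
Step 8 — Reactive power: Q = Im(S) = 108.9 VAR.
Step 9 — Apparent power: |S| = 120.3 VA.
Step 10 — Power factor: PF = P/|S| = 0.4248 (lagging).

(a) P = 51.1 W  (b) Q = 108.9 VAR  (c) S = 120.3 VA  (d) PF = 0.4248 (lagging)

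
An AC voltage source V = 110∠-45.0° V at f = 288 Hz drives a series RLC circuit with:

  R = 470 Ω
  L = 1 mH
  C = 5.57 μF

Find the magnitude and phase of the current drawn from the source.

Step 1 — Angular frequency: ω = 2π·f = 2π·288 = 1810 rad/s.
Step 2 — Component impedances:
  R: Z = R = 470 Ω
  L: Z = jωL = j·1810·0.001 = 0 + j1.81 Ω
  C: Z = 1/(jωC) = -j/(ω·C) = 0 - j99.21 Ω
Step 3 — Series combination: Z_total = R + L + C = 470 - j97.4 Ω = 480∠-11.7° Ω.
Step 4 — Source phasor: V = 110∠-45.0° V = 77.78 - j77.78 V.
Step 5 — Ohm's law: I = V / Z_total = (77.78 - j77.78) / (470 - j97.4) = 0.1916 - j0.1258 A.
Step 6 — Convert to polar: |I| = 0.2292 A, ∠I = -33.3°.

I = 0.2292∠-33.3° A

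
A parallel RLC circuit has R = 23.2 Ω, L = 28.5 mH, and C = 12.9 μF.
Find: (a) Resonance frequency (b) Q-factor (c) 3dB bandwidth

Step 1 — Resonance: ω₀ = 1/√(LC) = 1/√(0.0285·1.29e-05) = 1649 rad/s.
Step 2 — f₀ = ω₀/(2π) = 262.5 Hz.
Step 3 — Parallel Q: Q = R/(ω₀L) = 23.2/(1649·0.0285) = 0.4936.
Step 4 — Bandwidth: Δω = ω₀/Q = 3341 rad/s; BW = Δω/(2π) = 531.8 Hz.

(a) f₀ = 262.5 Hz  (b) Q = 0.4936  (c) BW = 531.8 Hz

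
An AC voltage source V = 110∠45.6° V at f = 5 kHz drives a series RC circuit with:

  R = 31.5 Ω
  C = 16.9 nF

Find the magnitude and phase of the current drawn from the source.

Step 1 — Angular frequency: ω = 2π·f = 2π·5000 = 3.142e+04 rad/s.
Step 2 — Component impedances:
  R: Z = R = 31.5 Ω
  C: Z = 1/(jωC) = -j/(ω·C) = 0 - j1883 Ω
Step 3 — Series combination: Z_total = R + C = 31.5 - j1883 Ω = 1884∠-89.0° Ω.
Step 4 — Source phasor: V = 110∠45.6° V = 76.96 + j78.59 V.
Step 5 — Ohm's law: I = V / Z_total = (76.96 + j78.59) / (31.5 - j1883) = -0.04103 + j0.04155 A.
Step 6 — Convert to polar: |I| = 0.05839 A, ∠I = 134.6°.

I = 0.05839∠134.6° A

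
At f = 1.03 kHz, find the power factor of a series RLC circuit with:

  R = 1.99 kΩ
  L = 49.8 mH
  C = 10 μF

Step 1 — Angular frequency: ω = 2π·f = 2π·1030 = 6472 rad/s.
Step 2 — Component impedances:
  R: Z = R = 1990 Ω
  L: Z = jωL = j·6472·0.0498 = 0 + j322.3 Ω
  C: Z = 1/(jωC) = -j/(ω·C) = 0 - j15.45 Ω
Step 3 — Series combination: Z_total = R + L + C = 1990 + j306.8 Ω = 2014∠8.8° Ω.
Step 4 — Power factor: PF = cos(φ) = Re(Z)/|Z| = 1990/2013.5 = 0.9883.
Step 5 — Type: Im(Z) = 306.8 ⇒ lagging (phase φ = 8.8°).

PF = 0.9883 (lagging, φ = 8.8°)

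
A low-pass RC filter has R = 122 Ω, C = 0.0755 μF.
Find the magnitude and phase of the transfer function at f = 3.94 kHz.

Step 1 — Angular frequency: ω = 2π·3940 = 2.476e+04 rad/s.
Step 2 — Transfer function: H(jω) = 1/(1 + jωRC).
Step 3 — Denominator: 1 + jωRC = 1 + j·2.476e+04·122·7.55e-08 = 1 + j0.228.
Step 4 — H = 0.9506 - j0.2168.
Step 5 — Magnitude: |H| = 0.975 (-0.2 dB); phase: φ = -12.8°.

|H| = 0.975 (-0.2 dB), φ = -12.8°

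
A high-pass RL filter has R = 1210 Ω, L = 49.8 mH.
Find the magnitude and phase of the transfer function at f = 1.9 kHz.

Step 1 — Angular frequency: ω = 2π·1900 = 1.194e+04 rad/s.
Step 2 — Transfer function: H(jω) = jωL/(R + jωL).
Step 3 — Numerator jωL = j·594.5; denominator R + jωL = 1210 + j594.5.
Step 4 — H = 0.1945 + j0.3958.
Step 5 — Magnitude: |H| = 0.441 (-7.1 dB); phase: φ = 63.8°.

|H| = 0.441 (-7.1 dB), φ = 63.8°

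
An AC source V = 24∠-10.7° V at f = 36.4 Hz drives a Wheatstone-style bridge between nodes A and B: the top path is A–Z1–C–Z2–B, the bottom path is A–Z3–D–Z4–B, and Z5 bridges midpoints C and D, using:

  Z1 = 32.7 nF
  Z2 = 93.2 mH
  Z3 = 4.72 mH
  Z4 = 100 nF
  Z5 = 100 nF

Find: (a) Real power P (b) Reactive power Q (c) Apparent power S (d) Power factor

Step 1 — Angular frequency: ω = 2π·f = 2π·36.4 = 228.7 rad/s.
Step 2 — Component impedances:
  Z1: Z = 1/(jωC) = -j/(ω·C) = 0 - j1.337e+05 Ω
  Z2: Z = jωL = j·228.7·0.0932 = 0 + j21.32 Ω
  Z3: Z = jωL = j·228.7·0.00472 = 0 + j1.08 Ω
  Z4: Z = 1/(jωC) = -j/(ω·C) = 0 - j4.372e+04 Ω
  Z5: Z = 1/(jωC) = -j/(ω·C) = 0 - j4.372e+04 Ω
Step 3 — Bridge requires nodal analysis (the Z5 bridge couples midpoints C and D, so the two paths cannot be reduced to a simple series/parallel combination). Setting node B to ground and injecting 1 A at node A, the 3-node admittance system at A, C, D solves to V_A = Z_AB = 0 - j1.878e+04 Ω = 1.878e+04∠-90.0° Ω.
Step 4 — Source phasor: V = 24∠-10.7° V = 23.58 - j4.456 V.
Step 5 — Current: I = V / Z = 0.0002372 + j0.001256 A = 0.001278∠79.3° A.
Step 6 — Complex power: S = V·I* = 0 - j0.03067 VA.
Step 7 — Real power: P = Re(S) = 0 W.
Step 8 — Reactive power: Q = Im(S) = -0.03067 VAR.
Step 9 — Apparent power: |S| = 0.03067 VA.
Step 10 — Power factor: PF = P/|S| = 0 (leading).

(a) P = 0 W  (b) Q = -0.03067 VAR  (c) S = 0.03067 VA  (d) PF = 0 (leading)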